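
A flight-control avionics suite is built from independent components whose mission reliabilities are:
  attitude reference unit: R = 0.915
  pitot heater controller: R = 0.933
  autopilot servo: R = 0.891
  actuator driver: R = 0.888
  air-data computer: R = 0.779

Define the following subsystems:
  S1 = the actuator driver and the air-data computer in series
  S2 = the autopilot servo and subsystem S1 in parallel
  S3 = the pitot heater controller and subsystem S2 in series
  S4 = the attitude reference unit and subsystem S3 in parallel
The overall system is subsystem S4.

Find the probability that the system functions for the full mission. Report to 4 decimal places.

Series (actuator driver and air-data computer): 0.888000 × 0.779000 = 0.691752
Parallel (autopilot servo and [0.691752]): 1 − (1 − 0.891000)(1 − 0.691752) = 0.966401
Series (pitot heater controller and [0.966401]): 0.933000 × 0.966401 = 0.901652
Parallel (attitude reference unit and [0.901652]): 1 − (1 − 0.915000)(1 − 0.901652) = 0.9916

0.9916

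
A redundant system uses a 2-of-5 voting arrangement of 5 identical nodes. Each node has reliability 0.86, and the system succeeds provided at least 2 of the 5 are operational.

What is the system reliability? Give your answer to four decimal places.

0.9983

R = Σ_{i=2}^{5} C(5,i) p^i (1−p)^{5−i} with p = 0.86
C(5,2)·0.86^2·0.14^3 = 0.020295
C(5,3)·0.86^3·0.14^2 = 0.124667
C(5,4)·0.86^4·0.14^1 = 0.382906
C(5,5)·0.86^5·0.14^0 = 0.470427
Sum = 0.9983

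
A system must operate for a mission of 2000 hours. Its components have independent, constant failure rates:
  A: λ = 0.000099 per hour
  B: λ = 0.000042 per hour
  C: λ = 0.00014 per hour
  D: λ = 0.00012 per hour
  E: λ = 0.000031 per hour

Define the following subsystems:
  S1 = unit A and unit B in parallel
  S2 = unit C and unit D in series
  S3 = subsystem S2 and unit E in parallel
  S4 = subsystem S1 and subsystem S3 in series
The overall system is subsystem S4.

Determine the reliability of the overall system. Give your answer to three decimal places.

0.962

R(A) = exp(−0.000099 × 2000) = 0.82037
R(B) = exp(−0.000042 × 2000) = 0.91943
R(C) = exp(−0.00014 × 2000) = 0.75578
R(D) = exp(−0.00012 × 2000) = 0.78663
R(E) = exp(−0.000031 × 2000) = 0.93988
Parallel (A and B): 1 − (1 − 0.82037)(1 − 0.91943) = 0.98553
Series (C and D): 0.75578 × 0.78663 = 0.59452
Parallel ([0.59452] and E): 1 − (1 − 0.59452)(1 − 0.93988) = 0.97562
Series ([0.98553] and [0.97562]): 0.98553 × 0.97562 = 0.962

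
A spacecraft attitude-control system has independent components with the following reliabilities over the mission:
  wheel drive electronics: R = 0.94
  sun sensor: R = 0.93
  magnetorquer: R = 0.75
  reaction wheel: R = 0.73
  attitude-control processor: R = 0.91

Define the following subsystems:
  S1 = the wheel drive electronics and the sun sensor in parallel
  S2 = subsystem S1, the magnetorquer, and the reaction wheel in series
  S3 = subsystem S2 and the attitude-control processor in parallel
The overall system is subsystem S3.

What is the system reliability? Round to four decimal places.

0.9591

Parallel (wheel drive electronics and sun sensor): 1 − (1 − 0.940000)(1 − 0.930000) = 0.995800
Series ([0.995800], magnetorquer, and reaction wheel): 0.995800 × 0.750000 × 0.730000 = 0.545201
Parallel ([0.545201] and attitude-control processor): 1 − (1 − 0.545201)(1 − 0.910000) = 0.9591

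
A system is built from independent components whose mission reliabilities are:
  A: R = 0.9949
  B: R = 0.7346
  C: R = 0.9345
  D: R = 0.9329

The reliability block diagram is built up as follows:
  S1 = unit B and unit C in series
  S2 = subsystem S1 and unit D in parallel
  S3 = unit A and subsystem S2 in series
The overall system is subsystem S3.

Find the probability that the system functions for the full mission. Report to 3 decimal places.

0.974

Series (B and C): 0.73460 × 0.93450 = 0.68648
Parallel ([0.68648] and D): 1 − (1 − 0.68648)(1 − 0.93290) = 0.97896
Series (A and [0.97896]): 0.99490 × 0.97896 = 0.974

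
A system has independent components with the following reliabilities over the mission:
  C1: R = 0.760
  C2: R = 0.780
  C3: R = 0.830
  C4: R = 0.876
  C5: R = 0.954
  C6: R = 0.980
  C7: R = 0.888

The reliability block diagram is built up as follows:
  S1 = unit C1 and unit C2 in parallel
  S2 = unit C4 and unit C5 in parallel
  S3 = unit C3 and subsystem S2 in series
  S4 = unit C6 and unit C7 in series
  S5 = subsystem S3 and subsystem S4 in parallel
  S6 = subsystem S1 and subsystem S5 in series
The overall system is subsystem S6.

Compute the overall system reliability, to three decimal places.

0.926

Parallel (C1 and C2): 1 − (1 − 0.76000)(1 − 0.78000) = 0.94720
Parallel (C4 and C5): 1 − (1 − 0.87600)(1 − 0.95400) = 0.99430
Series (C3 and [0.99430]): 0.83000 × 0.99430 = 0.82527
Series (C6 and C7): 0.98000 × 0.88800 = 0.87024
Parallel ([0.82527] and [0.87024]): 1 − (1 − 0.82527)(1 − 0.87024) = 0.97733
Series ([0.94720] and [0.97733]): 0.94720 × 0.97733 = 0.926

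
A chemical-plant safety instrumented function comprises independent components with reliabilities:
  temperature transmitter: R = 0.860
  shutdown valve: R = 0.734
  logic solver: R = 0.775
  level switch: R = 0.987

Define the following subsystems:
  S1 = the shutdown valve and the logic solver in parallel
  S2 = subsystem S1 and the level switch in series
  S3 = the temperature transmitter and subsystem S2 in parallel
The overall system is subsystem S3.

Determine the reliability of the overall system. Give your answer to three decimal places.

0.990

Parallel (shutdown valve and logic solver): 1 − (1 − 0.73400)(1 − 0.77500) = 0.94015
Series ([0.94015] and level switch): 0.94015 × 0.98700 = 0.92793
Parallel (temperature transmitter and [0.92793]): 1 − (1 − 0.86000)(1 − 0.92793) = 0.990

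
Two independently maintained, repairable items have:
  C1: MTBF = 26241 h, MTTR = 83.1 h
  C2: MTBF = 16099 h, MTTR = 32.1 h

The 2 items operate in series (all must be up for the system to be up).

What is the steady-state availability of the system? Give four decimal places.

0.9949

A(C1) = MTBF/(MTBF+MTTR) = 26241/(26241+83.1) = 0.996843
A(C2) = MTBF/(MTBF+MTTR) = 16099/(16099+32.1) = 0.998010
Series availability: 0.996843 × 0.998010 = 0.9949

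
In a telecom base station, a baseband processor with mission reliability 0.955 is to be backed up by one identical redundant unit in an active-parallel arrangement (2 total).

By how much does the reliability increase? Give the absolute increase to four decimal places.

0.0430

R_before = 0.955
R_after = 1 − (1 − 0.955)^2 = 0.9980
ΔR = 0.9980 − 0.955 = 0.0430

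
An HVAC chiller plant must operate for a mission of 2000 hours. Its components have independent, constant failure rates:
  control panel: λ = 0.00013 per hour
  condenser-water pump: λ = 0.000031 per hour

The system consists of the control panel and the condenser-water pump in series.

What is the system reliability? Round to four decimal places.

R(control panel) = exp(−0.00013 × 2000) = 0.771052
R(condenser-water pump) = exp(−0.000031 × 2000) = 0.939883
Series (control panel and condenser-water pump): 0.771052 × 0.939883 = 0.7247

0.7247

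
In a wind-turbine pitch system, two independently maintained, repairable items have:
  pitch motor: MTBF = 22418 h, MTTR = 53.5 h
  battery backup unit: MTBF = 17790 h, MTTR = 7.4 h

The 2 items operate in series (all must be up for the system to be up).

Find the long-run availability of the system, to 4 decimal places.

A(pitch motor) = MTBF/(MTBF+MTTR) = 22418/(22418+53.5) = 0.997619
A(battery backup unit) = MTBF/(MTBF+MTTR) = 17790/(17790+7.4) = 0.999584
Series availability: 0.997619 × 0.999584 = 0.9972

0.9972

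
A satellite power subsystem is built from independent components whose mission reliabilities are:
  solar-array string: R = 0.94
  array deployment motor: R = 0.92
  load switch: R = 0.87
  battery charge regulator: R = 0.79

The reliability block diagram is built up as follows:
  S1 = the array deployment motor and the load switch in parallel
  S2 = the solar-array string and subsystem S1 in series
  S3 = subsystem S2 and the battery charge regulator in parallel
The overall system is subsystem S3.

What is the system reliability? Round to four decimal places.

0.9853

Parallel (array deployment motor and load switch): 1 − (1 − 0.920000)(1 − 0.870000) = 0.989600
Series (solar-array string and [0.989600]): 0.940000 × 0.989600 = 0.930224
Parallel ([0.930224] and battery charge regulator): 1 − (1 − 0.930224)(1 − 0.790000) = 0.9853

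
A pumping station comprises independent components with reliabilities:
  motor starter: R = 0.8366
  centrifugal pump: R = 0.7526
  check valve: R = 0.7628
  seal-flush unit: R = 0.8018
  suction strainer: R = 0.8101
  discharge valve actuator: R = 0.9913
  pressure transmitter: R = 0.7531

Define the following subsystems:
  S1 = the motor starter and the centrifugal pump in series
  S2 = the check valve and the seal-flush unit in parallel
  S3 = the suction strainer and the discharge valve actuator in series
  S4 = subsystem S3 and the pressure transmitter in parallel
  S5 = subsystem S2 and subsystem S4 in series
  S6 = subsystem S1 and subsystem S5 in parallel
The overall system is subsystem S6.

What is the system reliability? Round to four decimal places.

Series (motor starter and centrifugal pump): 0.836600 × 0.752600 = 0.629625
Parallel (check valve and seal-flush unit): 1 − (1 − 0.762800)(1 − 0.801800) = 0.952987
Series (suction strainer and discharge valve actuator): 0.810100 × 0.991300 = 0.803052
Parallel ([0.803052] and pressure transmitter): 1 − (1 − 0.803052)(1 − 0.753100) = 0.951374
Series ([0.952987] and [0.951374]): 0.952987 × 0.951374 = 0.906647
Parallel ([0.629625] and [0.906647]): 1 − (1 − 0.629625)(1 − 0.906647) = 0.9654

0.9654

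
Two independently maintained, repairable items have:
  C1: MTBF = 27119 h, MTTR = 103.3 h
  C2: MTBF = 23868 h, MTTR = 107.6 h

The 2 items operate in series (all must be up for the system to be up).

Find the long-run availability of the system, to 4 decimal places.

0.9917

A(C1) = MTBF/(MTBF+MTTR) = 27119/(27119+103.3) = 0.996205
A(C2) = MTBF/(MTBF+MTTR) = 23868/(23868+107.6) = 0.995512
Series availability: 0.996205 × 0.995512 = 0.9917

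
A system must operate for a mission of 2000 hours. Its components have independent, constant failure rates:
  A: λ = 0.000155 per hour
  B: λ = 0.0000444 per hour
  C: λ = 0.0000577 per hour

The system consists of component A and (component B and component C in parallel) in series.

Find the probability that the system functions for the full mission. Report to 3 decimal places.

R(A) = exp(−0.000155 × 2000) = 0.73345
R(B) = exp(−0.0000444 × 2000) = 0.91503
R(C) = exp(−0.0000577 × 2000) = 0.89101
Parallel (B and C): 1 − (1 − 0.91503)(1 − 0.89101) = 0.99074
Series (A and [0.99074]): 0.73345 × 0.99074 = 0.727

0.727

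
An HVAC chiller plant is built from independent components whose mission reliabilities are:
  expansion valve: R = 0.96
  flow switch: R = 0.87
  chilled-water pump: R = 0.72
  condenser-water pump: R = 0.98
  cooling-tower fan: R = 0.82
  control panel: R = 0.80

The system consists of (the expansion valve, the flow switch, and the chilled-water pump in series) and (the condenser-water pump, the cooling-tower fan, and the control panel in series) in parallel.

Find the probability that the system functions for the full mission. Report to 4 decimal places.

Series (expansion valve, flow switch, and chilled-water pump): 0.960000 × 0.870000 × 0.720000 = 0.601344
Series (condenser-water pump, cooling-tower fan, and control panel): 0.980000 × 0.820000 × 0.800000 = 0.642880
Parallel ([0.601344] and [0.642880]): 1 − (1 − 0.601344)(1 − 0.642880) = 0.8576

0.8576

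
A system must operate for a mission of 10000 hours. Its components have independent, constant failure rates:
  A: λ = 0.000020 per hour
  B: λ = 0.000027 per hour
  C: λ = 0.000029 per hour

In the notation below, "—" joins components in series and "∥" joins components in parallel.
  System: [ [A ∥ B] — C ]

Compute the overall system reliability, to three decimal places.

R(A) = exp(−0.000020 × 10000) = 0.81873
R(B) = exp(−0.000027 × 10000) = 0.76338
R(C) = exp(−0.000029 × 10000) = 0.74826
Parallel (A and B): 1 − (1 − 0.81873)(1 − 0.76338) = 0.95711
Series ([0.95711] and C): 0.95711 × 0.74826 = 0.716

0.716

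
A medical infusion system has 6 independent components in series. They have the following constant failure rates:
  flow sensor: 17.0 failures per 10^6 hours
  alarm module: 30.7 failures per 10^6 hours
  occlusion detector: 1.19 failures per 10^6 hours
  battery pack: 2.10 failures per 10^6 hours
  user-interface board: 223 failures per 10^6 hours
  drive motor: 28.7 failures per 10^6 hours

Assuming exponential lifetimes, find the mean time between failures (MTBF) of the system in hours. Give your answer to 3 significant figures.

3300

Series of exponential components: λ_sys = Σ λ_i
λ_sys = 0.0000170 + 0.0000307 + 0.00000119 + 0.00000210 + 0.000223 + 0.0000287 = 3.0269e-04 /h
MTBF = 1 / λ_sys = 3300 h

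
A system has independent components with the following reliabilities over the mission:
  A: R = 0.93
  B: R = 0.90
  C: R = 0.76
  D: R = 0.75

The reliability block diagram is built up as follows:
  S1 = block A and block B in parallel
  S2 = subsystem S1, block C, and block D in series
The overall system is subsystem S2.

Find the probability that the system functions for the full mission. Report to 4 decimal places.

Parallel (A and B): 1 − (1 − 0.930000)(1 − 0.900000) = 0.993000
Series ([0.993000], C, and D): 0.993000 × 0.760000 × 0.750000 = 0.5660

0.5660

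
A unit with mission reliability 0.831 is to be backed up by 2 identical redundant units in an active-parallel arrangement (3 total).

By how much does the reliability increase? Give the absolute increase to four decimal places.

0.1642

R_before = 0.831
R_after = 1 − (1 − 0.831)^3 = 0.9952
ΔR = 0.9952 − 0.831 = 0.1642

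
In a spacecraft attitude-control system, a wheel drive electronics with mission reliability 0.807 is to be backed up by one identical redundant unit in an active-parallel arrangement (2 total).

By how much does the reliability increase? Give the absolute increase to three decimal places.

0.156

R_before = 0.807
R_after = 1 − (1 − 0.807)^2 = 0.963
ΔR = 0.963 − 0.807 = 0.156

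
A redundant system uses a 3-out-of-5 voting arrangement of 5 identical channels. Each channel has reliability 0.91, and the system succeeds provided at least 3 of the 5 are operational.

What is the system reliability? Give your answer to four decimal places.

R = Σ_{i=3}^{5} C(5,i) p^i (1−p)^{5−i} with p = 0.91
C(5,3)·0.91^3·0.09^2 = 0.061039
C(5,4)·0.91^4·0.09^1 = 0.308587
C(5,5)·0.91^5·0.09^0 = 0.624032
Sum = 0.9937

0.9937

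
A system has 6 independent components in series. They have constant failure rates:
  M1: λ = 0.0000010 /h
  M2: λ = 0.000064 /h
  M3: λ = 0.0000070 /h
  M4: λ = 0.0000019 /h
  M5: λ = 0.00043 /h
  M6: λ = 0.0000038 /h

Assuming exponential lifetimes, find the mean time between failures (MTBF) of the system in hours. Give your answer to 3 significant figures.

1970

Series of exponential components: λ_sys = Σ λ_i
λ_sys = 0.0000010 + 0.000064 + 0.0000070 + 0.0000019 + 0.00043 + 0.0000038 = 5.0770e-04 /h
MTBF = 1 / λ_sys = 1970 h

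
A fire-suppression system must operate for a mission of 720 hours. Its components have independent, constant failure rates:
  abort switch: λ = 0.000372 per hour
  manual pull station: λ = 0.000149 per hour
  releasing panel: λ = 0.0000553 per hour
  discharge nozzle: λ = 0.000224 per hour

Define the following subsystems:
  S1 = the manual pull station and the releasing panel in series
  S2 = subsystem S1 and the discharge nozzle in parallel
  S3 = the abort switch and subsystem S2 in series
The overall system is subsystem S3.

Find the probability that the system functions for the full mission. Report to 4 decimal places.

R(abort switch) = exp(−0.000372 × 720) = 0.765030
R(manual pull station) = exp(−0.000149 × 720) = 0.898274
R(releasing panel) = exp(−0.0000553 × 720) = 0.960966
R(discharge nozzle) = exp(−0.000224 × 720) = 0.851054
Series (manual pull station and releasing panel): 0.898274 × 0.960966 = 0.863211
Parallel ([0.863211] and discharge nozzle): 1 − (1 − 0.863211)(1 − 0.851054) = 0.979626
Series (abort switch and [0.979626]): 0.765030 × 0.979626 = 0.7494

0.7494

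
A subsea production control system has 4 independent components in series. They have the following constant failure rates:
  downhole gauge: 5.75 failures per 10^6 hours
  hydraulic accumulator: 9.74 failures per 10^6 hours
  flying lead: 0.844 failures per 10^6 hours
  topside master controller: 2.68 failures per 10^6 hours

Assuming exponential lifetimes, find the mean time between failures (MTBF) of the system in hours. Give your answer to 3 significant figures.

Series of exponential components: λ_sys = Σ λ_i
λ_sys = 0.00000575 + 0.00000974 + 0.000000844 + 0.00000268 = 1.9014e-05 /h
MTBF = 1 / λ_sys = 52600 h

52600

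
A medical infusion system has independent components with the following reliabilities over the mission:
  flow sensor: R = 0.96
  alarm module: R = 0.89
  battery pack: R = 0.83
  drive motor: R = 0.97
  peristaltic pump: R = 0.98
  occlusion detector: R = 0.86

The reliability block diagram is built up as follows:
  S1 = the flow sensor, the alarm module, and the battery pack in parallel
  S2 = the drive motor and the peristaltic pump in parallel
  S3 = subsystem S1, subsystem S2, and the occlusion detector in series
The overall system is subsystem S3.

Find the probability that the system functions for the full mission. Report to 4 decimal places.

0.8588

Parallel (flow sensor, alarm module, and battery pack): 1 − (1 − 0.960000)(1 − 0.890000)(1 − 0.830000) = 0.999252
Parallel (drive motor and peristaltic pump): 1 − (1 − 0.970000)(1 − 0.980000) = 0.999400
Series ([0.999252], [0.999400], and occlusion detector): 0.999252 × 0.999400 × 0.860000 = 0.8588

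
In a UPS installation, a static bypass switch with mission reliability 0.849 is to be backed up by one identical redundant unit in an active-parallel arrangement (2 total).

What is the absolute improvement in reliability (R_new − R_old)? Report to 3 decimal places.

0.128

R_before = 0.849
R_after = 1 − (1 − 0.849)^2 = 0.977
ΔR = 0.977 − 0.849 = 0.128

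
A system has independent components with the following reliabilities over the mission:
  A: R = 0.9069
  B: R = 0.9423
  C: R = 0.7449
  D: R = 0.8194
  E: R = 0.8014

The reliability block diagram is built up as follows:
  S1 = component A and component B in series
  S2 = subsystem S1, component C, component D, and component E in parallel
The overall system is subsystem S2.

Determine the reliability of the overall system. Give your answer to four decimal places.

Series (A and B): 0.906900 × 0.942300 = 0.854572
Parallel ([0.854572], C, D, and E): 1 − (1 − 0.854572)(1 − 0.744900)(1 − 0.819400)(1 − 0.801400) = 0.9987

0.9987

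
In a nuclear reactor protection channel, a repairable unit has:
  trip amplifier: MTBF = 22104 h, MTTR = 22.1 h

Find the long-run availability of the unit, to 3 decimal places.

0.999

A(trip amplifier) = MTBF/(MTBF+MTTR) = 22104/(22104+22.1) = 0.999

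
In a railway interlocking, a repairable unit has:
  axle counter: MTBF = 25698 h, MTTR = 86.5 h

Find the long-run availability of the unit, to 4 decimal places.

A(axle counter) = MTBF/(MTBF+MTTR) = 25698/(25698+86.5) = 0.9966

0.9966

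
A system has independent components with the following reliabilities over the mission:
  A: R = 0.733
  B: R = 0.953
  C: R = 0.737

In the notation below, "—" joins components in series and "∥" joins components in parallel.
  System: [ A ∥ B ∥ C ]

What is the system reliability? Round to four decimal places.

Parallel (A, B, and C): 1 − (1 − 0.733000)(1 − 0.953000)(1 − 0.737000) = 0.9967

0.9967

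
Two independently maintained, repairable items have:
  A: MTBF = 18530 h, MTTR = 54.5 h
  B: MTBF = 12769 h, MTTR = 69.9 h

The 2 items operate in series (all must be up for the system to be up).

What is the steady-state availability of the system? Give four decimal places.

0.9916

A(A) = MTBF/(MTBF+MTTR) = 18530/(18530+54.5) = 0.997067
A(B) = MTBF/(MTBF+MTTR) = 12769/(12769+69.9) = 0.994556
Series availability: 0.997067 × 0.994556 = 0.9916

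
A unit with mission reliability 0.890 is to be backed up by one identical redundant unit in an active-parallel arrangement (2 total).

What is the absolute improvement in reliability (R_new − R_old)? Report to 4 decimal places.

R_before = 0.890
R_after = 1 − (1 − 0.890)^2 = 0.9879
ΔR = 0.9879 − 0.890 = 0.0979

0.0979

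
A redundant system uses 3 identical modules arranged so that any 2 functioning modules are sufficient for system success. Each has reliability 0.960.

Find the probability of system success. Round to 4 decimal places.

0.9953

R = Σ_{i=2}^{3} C(3,i) p^i (1−p)^{3−i} with p = 0.960
C(3,2)·0.960^2·0.040^1 = 0.110592
C(3,3)·0.960^3·0.040^0 = 0.884736
Sum = 0.9953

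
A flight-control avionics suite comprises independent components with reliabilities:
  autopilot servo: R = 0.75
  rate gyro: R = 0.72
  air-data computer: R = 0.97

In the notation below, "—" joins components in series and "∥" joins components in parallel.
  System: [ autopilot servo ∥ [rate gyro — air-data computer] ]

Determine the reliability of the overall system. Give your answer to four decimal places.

Series (rate gyro and air-data computer): 0.720000 × 0.970000 = 0.698400
Parallel (autopilot servo and [0.698400]): 1 − (1 − 0.750000)(1 − 0.698400) = 0.9246

0.9246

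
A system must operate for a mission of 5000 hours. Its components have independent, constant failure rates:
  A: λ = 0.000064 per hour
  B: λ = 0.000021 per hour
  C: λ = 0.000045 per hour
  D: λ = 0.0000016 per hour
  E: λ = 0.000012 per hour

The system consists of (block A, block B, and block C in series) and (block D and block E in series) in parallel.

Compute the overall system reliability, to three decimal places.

0.969

R(A) = exp(−0.000064 × 5000) = 0.72615
R(B) = exp(−0.000021 × 5000) = 0.90032
R(C) = exp(−0.000045 × 5000) = 0.79852
R(D) = exp(−0.0000016 × 5000) = 0.99203
R(E) = exp(−0.000012 × 5000) = 0.94176
Series (A, B, and C): 0.72615 × 0.90032 × 0.79852 = 0.52205
Series (D and E): 0.99203 × 0.94176 = 0.93425
Parallel ([0.52205] and [0.93425]): 1 − (1 − 0.52205)(1 − 0.93425) = 0.969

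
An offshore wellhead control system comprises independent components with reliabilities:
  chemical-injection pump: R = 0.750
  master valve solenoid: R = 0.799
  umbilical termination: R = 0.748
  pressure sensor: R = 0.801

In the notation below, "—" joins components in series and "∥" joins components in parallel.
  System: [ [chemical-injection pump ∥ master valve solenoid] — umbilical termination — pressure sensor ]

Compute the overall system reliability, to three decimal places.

0.569

Parallel (chemical-injection pump and master valve solenoid): 1 − (1 − 0.75000)(1 − 0.79900) = 0.94975
Series ([0.94975], umbilical termination, and pressure sensor): 0.94975 × 0.74800 × 0.80100 = 0.569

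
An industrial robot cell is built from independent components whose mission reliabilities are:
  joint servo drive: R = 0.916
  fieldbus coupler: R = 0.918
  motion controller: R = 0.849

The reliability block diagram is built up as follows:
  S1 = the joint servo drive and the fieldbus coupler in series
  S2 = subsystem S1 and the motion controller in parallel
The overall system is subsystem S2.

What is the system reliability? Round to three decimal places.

0.976

Series (joint servo drive and fieldbus coupler): 0.91600 × 0.91800 = 0.84089
Parallel ([0.84089] and motion controller): 1 − (1 − 0.84089)(1 − 0.84900) = 0.976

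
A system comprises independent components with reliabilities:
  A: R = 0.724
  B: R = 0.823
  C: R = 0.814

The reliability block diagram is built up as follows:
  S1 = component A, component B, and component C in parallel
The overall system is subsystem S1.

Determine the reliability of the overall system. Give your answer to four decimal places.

0.9909

Parallel (A, B, and C): 1 − (1 − 0.724000)(1 − 0.823000)(1 − 0.814000) = 0.9909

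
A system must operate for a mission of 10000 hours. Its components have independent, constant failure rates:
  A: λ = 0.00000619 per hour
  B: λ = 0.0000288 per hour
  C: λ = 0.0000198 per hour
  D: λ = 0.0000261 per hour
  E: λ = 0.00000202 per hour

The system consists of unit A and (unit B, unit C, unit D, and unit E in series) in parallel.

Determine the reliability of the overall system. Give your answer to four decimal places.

0.9678

R(A) = exp(−0.00000619 × 10000) = 0.939977
R(B) = exp(−0.0000288 × 10000) = 0.749762
R(C) = exp(−0.0000198 × 10000) = 0.820370
R(D) = exp(−0.0000261 × 10000) = 0.770281
R(E) = exp(−0.00000202 × 10000) = 0.980003
Series (B, C, D, and E): 0.749762 × 0.820370 × 0.770281 × 0.980003 = 0.464312
Parallel (A and [0.464312]): 1 − (1 − 0.939977)(1 − 0.464312) = 0.9678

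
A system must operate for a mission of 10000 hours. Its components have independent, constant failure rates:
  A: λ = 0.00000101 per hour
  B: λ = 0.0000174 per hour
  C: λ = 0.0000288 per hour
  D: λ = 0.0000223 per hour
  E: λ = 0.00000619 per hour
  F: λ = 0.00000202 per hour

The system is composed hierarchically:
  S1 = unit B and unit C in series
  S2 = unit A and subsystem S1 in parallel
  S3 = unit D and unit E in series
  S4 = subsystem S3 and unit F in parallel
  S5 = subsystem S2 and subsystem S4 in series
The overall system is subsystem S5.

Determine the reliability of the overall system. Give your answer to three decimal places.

R(A) = exp(−0.00000101 × 10000) = 0.98995
R(B) = exp(−0.0000174 × 10000) = 0.84030
R(C) = exp(−0.0000288 × 10000) = 0.74976
R(D) = exp(−0.0000223 × 10000) = 0.80011
R(E) = exp(−0.00000619 × 10000) = 0.93998
R(F) = exp(−0.00000202 × 10000) = 0.98000
Series (B and C): 0.84030 × 0.74976 = 0.63002
Parallel (A and [0.63002]): 1 − (1 − 0.98995)(1 − 0.63002) = 0.99628
Series (D and E): 0.80011 × 0.93998 = 0.75209
Parallel ([0.75209] and F): 1 − (1 − 0.75209)(1 − 0.98000) = 0.99504
Series ([0.99628] and [0.99504]): 0.99628 × 0.99504 = 0.991

0.991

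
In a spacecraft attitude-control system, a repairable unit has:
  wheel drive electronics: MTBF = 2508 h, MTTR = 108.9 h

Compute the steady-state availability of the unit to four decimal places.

0.9584

A(wheel drive electronics) = MTBF/(MTBF+MTTR) = 2508/(2508+108.9) = 0.9584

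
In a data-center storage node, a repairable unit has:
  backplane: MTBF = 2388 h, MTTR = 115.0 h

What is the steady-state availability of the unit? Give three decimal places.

0.954

A(backplane) = MTBF/(MTBF+MTTR) = 2388/(2388+115.0) = 0.954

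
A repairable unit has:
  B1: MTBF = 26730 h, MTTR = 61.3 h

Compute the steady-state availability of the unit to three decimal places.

0.998

A(B1) = MTBF/(MTBF+MTTR) = 26730/(26730+61.3) = 0.998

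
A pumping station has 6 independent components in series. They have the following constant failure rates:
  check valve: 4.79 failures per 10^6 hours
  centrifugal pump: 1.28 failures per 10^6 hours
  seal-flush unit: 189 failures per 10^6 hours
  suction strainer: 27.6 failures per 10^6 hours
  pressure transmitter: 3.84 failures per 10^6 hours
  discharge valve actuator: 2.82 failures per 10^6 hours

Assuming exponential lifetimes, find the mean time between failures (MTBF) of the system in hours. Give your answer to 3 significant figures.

Series of exponential components: λ_sys = Σ λ_i
λ_sys = 0.00000479 + 0.00000128 + 0.000189 + 0.0000276 + 0.00000384 + 0.00000282 = 2.2933e-04 /h
MTBF = 1 / λ_sys = 4360 h

4360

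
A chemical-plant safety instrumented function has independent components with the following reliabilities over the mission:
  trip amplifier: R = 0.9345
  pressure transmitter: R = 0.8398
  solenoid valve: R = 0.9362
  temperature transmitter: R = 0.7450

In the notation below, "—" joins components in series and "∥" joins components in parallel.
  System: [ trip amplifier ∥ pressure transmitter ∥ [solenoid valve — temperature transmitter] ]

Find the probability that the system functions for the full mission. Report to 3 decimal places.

Series (solenoid valve and temperature transmitter): 0.93620 × 0.74500 = 0.69747
Parallel (trip amplifier, pressure transmitter, and [0.69747]): 1 − (1 − 0.93450)(1 − 0.83980)(1 − 0.69747) = 0.997

0.997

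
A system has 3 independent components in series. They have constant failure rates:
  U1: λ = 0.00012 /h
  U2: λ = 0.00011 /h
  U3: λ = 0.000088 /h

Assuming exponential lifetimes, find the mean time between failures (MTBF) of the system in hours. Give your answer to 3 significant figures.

3140

Series of exponential components: λ_sys = Σ λ_i
λ_sys = 0.00012 + 0.00011 + 0.000088 = 3.1800e-04 /h
MTBF = 1 / λ_sys = 3140 h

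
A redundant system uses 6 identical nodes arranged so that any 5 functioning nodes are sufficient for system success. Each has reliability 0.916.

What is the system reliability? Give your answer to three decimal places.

0.916

R = Σ_{i=5}^{6} C(6,i) p^i (1−p)^{6−i} with p = 0.916
C(6,5)·0.916^5·0.084^1 = 0.32502
C(6,6)·0.916^6·0.084^0 = 0.59071
Sum = 0.916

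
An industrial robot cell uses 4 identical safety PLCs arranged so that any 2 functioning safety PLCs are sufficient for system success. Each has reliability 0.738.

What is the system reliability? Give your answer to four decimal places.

0.9422

R = Σ_{i=2}^{4} C(4,i) p^i (1−p)^{4−i} with p = 0.738
C(4,2)·0.738^2·0.262^2 = 0.224319
C(4,3)·0.738^3·0.262^1 = 0.421241
C(4,4)·0.738^4·0.262^0 = 0.296637
Sum = 0.9422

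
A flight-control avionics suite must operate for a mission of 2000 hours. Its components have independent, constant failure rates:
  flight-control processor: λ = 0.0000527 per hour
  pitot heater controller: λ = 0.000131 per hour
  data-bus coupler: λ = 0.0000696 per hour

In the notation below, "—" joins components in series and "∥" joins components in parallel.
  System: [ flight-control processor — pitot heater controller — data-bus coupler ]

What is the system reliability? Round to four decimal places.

R(flight-control processor) = exp(−0.0000527 × 2000) = 0.899964
R(pitot heater controller) = exp(−0.000131 × 2000) = 0.769511
R(data-bus coupler) = exp(−0.0000696 × 2000) = 0.870054
Series (flight-control processor, pitot heater controller, and data-bus coupler): 0.899964 × 0.769511 × 0.870054 = 0.6025

0.6025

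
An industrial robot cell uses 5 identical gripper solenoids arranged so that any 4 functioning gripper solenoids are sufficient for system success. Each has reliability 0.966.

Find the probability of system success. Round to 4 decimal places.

0.9892

R = Σ_{i=4}^{5} C(5,i) p^i (1−p)^{5−i} with p = 0.966
C(5,4)·0.966^4·0.034^1 = 0.148033
C(5,5)·0.966^5·0.034^0 = 0.841174
Sum = 0.9892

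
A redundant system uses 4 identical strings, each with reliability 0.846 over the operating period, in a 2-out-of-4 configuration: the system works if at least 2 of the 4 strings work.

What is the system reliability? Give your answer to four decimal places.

0.9871

R = Σ_{i=2}^{4} C(4,i) p^i (1−p)^{4−i} with p = 0.846
C(4,2)·0.846^2·0.154^2 = 0.101844
C(4,3)·0.846^3·0.154^1 = 0.372985
C(4,4)·0.846^4·0.154^0 = 0.512249
Sum = 0.9871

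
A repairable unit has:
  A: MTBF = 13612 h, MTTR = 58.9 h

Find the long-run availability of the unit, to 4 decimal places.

A(A) = MTBF/(MTBF+MTTR) = 13612/(13612+58.9) = 0.9957

0.9957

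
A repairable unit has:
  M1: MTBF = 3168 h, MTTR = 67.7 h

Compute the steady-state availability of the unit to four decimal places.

A(M1) = MTBF/(MTBF+MTTR) = 3168/(3168+67.7) = 0.9791

0.9791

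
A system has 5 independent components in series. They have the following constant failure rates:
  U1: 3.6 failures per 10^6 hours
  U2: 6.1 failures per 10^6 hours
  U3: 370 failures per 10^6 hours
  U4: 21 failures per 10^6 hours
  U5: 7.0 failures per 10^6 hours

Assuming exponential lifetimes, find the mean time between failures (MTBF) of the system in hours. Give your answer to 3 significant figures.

Series of exponential components: λ_sys = Σ λ_i
λ_sys = 0.0000036 + 0.0000061 + 0.00037 + 0.000021 + 0.0000070 = 4.0770e-04 /h
MTBF = 1 / λ_sys = 2450 h

2450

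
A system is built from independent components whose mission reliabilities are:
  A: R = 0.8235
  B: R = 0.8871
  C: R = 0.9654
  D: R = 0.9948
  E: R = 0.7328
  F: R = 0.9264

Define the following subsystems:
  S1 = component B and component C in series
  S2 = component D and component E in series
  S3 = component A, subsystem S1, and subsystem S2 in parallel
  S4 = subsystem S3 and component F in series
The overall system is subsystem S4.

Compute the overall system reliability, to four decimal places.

Series (B and C): 0.887100 × 0.965400 = 0.856406
Series (D and E): 0.994800 × 0.732800 = 0.728989
Parallel (A, [0.856406], and [0.728989]): 1 − (1 − 0.823500)(1 − 0.856406)(1 − 0.728989) = 0.993131
Series ([0.993131] and F): 0.993131 × 0.926400 = 0.9200

0.9200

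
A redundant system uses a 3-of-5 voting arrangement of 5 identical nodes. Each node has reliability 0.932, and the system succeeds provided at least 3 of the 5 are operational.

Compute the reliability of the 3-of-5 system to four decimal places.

R = Σ_{i=3}^{5} C(5,i) p^i (1−p)^{5−i} with p = 0.932
C(5,3)·0.932^3·0.068^2 = 0.037434
C(5,4)·0.932^4·0.068^1 = 0.256533
C(5,5)·0.932^5·0.068^0 = 0.703201
Sum = 0.9972

0.9972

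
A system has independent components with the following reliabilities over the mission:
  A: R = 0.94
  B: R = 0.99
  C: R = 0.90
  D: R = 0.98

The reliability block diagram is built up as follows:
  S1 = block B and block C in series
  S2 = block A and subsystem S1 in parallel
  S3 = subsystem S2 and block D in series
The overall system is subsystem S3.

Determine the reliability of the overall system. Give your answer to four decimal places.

Series (B and C): 0.990000 × 0.900000 = 0.891000
Parallel (A and [0.891000]): 1 − (1 − 0.940000)(1 − 0.891000) = 0.993460
Series ([0.993460] and D): 0.993460 × 0.980000 = 0.9736

0.9736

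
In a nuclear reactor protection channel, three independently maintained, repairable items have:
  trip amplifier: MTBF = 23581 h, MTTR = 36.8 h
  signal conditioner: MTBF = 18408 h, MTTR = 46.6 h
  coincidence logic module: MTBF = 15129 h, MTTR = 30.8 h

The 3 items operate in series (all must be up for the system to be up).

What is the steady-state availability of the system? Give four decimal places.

A(trip amplifier) = MTBF/(MTBF+MTTR) = 23581/(23581+36.8) = 0.998442
A(signal conditioner) = MTBF/(MTBF+MTTR) = 18408/(18408+46.6) = 0.997475
A(coincidence logic module) = MTBF/(MTBF+MTTR) = 15129/(15129+30.8) = 0.997968
Series availability: 0.998442 × 0.997475 × 0.997968 = 0.9939

0.9939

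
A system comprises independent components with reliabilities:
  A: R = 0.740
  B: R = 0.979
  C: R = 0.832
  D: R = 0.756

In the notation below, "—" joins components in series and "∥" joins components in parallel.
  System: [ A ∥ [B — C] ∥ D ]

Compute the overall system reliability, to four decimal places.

Series (B and C): 0.979000 × 0.832000 = 0.814528
Parallel (A, [0.814528], and D): 1 − (1 − 0.740000)(1 − 0.814528)(1 − 0.756000) = 0.9882

0.9882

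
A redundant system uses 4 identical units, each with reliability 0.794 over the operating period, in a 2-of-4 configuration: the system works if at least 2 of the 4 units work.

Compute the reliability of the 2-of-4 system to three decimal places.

R = Σ_{i=2}^{4} C(4,i) p^i (1−p)^{4−i} with p = 0.794
C(4,2)·0.794^2·0.206^2 = 0.16052
C(4,3)·0.794^3·0.206^1 = 0.41247
C(4,4)·0.794^4·0.206^0 = 0.39745
Sum = 0.970

0.970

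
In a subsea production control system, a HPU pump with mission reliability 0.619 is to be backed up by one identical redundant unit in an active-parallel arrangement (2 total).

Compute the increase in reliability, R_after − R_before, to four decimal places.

0.2358

R_before = 0.619
R_after = 1 − (1 − 0.619)^2 = 0.8548
ΔR = 0.8548 − 0.619 = 0.2358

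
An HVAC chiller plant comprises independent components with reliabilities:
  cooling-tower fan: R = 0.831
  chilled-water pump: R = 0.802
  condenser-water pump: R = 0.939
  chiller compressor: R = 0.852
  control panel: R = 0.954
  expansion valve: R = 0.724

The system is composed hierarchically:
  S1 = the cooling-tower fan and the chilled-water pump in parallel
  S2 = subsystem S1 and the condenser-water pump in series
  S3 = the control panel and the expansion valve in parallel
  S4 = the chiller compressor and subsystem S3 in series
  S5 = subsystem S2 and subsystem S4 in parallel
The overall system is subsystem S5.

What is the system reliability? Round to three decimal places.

0.985

Parallel (cooling-tower fan and chilled-water pump): 1 − (1 − 0.83100)(1 − 0.80200) = 0.96654
Series ([0.96654] and condenser-water pump): 0.96654 × 0.93900 = 0.90758
Parallel (control panel and expansion valve): 1 − (1 − 0.95400)(1 − 0.72400) = 0.98730
Series (chiller compressor and [0.98730]): 0.85200 × 0.98730 = 0.84118
Parallel ([0.90758] and [0.84118]): 1 − (1 − 0.90758)(1 − 0.84118) = 0.985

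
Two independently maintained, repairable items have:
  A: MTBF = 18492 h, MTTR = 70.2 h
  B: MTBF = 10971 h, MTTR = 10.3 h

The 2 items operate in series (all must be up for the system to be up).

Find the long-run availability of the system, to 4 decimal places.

A(A) = MTBF/(MTBF+MTTR) = 18492/(18492+70.2) = 0.996218
A(B) = MTBF/(MTBF+MTTR) = 10971/(10971+10.3) = 0.999062
Series availability: 0.996218 × 0.999062 = 0.9953

0.9953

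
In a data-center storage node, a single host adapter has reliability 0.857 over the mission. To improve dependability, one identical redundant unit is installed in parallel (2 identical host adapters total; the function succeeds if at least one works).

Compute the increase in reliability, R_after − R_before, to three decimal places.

R_before = 0.857
R_after = 1 − (1 − 0.857)^2 = 0.980
ΔR = 0.980 − 0.857 = 0.123

0.123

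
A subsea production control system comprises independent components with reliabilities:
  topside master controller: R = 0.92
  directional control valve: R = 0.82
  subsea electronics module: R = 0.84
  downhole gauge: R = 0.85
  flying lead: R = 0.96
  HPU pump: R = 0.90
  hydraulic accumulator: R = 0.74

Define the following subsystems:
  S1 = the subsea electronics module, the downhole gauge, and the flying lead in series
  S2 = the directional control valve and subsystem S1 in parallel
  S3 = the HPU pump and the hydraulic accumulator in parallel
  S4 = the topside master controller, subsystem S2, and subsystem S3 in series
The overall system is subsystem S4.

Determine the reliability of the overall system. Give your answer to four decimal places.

Series (subsea electronics module, downhole gauge, and flying lead): 0.840000 × 0.850000 × 0.960000 = 0.685440
Parallel (directional control valve and [0.685440]): 1 − (1 − 0.820000)(1 − 0.685440) = 0.943379
Parallel (HPU pump and hydraulic accumulator): 1 − (1 − 0.900000)(1 − 0.740000) = 0.974000
Series (topside master controller, [0.943379], and [0.974000]): 0.920000 × 0.943379 × 0.974000 = 0.8453

0.8453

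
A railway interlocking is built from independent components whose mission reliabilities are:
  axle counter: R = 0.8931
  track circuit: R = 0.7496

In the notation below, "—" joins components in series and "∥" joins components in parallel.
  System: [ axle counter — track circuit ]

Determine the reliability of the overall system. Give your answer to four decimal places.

Series (axle counter and track circuit): 0.893100 × 0.749600 = 0.6695

0.6695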